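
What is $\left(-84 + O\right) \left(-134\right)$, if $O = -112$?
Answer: $26264$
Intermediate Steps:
$\left(-84 + O\right) \left(-134\right) = \left(-84 - 112\right) \left(-134\right) = \left(-196\right) \left(-134\right) = 26264$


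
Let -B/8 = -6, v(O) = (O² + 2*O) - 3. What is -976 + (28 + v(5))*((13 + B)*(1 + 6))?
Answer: 24644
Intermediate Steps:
v(O) = -3 + O² + 2*O
B = 48 (B = -8*(-6) = 48)
-976 + (28 + v(5))*((13 + B)*(1 + 6)) = -976 + (28 + (-3 + 5² + 2*5))*((13 + 48)*(1 + 6)) = -976 + (28 + (-3 + 25 + 10))*(61*7) = -976 + (28 + 32)*427 = -976 + 60*427 = -976 + 25620 = 24644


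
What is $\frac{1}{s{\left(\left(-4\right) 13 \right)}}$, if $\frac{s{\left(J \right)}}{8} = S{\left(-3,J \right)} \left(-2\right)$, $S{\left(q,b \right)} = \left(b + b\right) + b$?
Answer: $\frac{1}{2496} \approx 0.00040064$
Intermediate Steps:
$S{\left(q,b \right)} = 3 b$ ($S{\left(q,b \right)} = 2 b + b = 3 b$)
$s{\left(J \right)} = - 48 J$ ($s{\left(J \right)} = 8 \cdot 3 J \left(-2\right) = 8 \left(- 6 J\right) = - 48 J$)
$\frac{1}{s{\left(\left(-4\right) 13 \right)}} = \frac{1}{\left(-48\right) \left(\left(-4\right) 13\right)} = \frac{1}{\left(-48\right) \left(-52\right)} = \frac{1}{2496}$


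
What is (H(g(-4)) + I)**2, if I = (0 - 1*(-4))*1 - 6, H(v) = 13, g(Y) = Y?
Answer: 121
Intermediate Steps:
I = -2 (I = (0 + 4)*1 - 6 = 4*1 - 6 = 4 - 6 = -2)
(H(g(-4)) + I)**2 = (13 - 2)**2 = 11**2 = 121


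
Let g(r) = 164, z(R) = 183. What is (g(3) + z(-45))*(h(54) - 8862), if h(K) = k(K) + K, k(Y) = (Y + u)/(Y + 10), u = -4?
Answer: -97795357/32 ≈ -3.0561e+6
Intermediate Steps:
k(Y) = (-4 + Y)/(10 + Y) (k(Y) = (Y - 4)/(Y + 10) = (-4 + Y)/(10 + Y))
h(K) = K + (-4 + K)/(10 + K) (h(K) = (-4 + K)/(10 + K) + K = K + (-4 + K)/(10 + K))
(g(3) + z(-45))*(h(54) - 8862) = (164 + 183)*((-4 + 54 + 54*(10 + 54))/(10 + 54) - 8862) = 347*((-4 + 54 + 54*64)/64 - 8862) = 347*((-4 + 54 + 3456)/64 - 8862) = 347*((1/64)*3506 - 8862) = 347*(1753/32 - 8862) = 347*(-281831/32) = -97795357/32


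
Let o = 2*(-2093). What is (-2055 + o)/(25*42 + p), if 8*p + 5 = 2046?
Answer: -49928/10441 ≈ -4.7819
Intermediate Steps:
p = 2041/8 (p = -5/8 + (⅛)*2046 = -5/8 + 1023/4 = 2041/8 ≈ 255.13)
o = -4186
(-2055 + o)/(25*42 + p) = (-2055 - 4186)/(25*42 + 2041/8) = -6241/(1050 + 2041/8) = -6241/10441/8 = -6241*8/10441 = -49928/10441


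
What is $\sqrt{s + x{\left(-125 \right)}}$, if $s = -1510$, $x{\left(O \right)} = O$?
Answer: $i \sqrt{1635} \approx 40.435 i$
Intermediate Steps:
$\sqrt{s + x{\left(-125 \right)}} = \sqrt{-1510 - 125} = \sqrt{-1635} = i \sqrt{1635}$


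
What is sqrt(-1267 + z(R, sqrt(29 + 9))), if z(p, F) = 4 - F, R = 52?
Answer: sqrt(-1263 - sqrt(38)) ≈ 35.625*I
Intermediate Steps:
sqrt(-1267 + z(R, sqrt(29 + 9))) = sqrt(-1267 + (4 - sqrt(29 + 9))) = sqrt(-1267 + (4 - sqrt(38))) = sqrt(-1263 - sqrt(38))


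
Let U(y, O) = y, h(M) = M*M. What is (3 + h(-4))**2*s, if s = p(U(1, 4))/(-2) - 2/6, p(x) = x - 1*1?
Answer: -361/3 ≈ -120.33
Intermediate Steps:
h(M) = M**2
p(x) = -1 + x (p(x) = x - 1 = -1 + x)
s = -1/3 (s = (-1 + 1)/(-2) - 2/6 = 0*(-1/2) - 2*1/6 = 0 - 1/3 = -1/3 ≈ -0.33333)
(3 + h(-4))**2*s = (3 + (-4)**2)**2*(-1/3) = (3 + 16)**2*(-1/3) = 19**2*(-1/3) = 361*(-1/3) = -361/3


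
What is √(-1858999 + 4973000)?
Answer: √3114001 ≈ 1764.7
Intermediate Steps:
√(-1858999 + 4973000) = √3114001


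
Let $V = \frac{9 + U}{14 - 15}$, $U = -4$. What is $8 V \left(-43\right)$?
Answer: $1720$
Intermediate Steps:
$V = -5$ ($V = \frac{9 - 4}{14 - 15} = \frac{5}{-1} = 5 \left(-1\right) = -5$)
$8 V \left(-43\right) = 8 \left(-5\right) \left(-43\right) = \left(-40\right) \left(-43\right) = 1720$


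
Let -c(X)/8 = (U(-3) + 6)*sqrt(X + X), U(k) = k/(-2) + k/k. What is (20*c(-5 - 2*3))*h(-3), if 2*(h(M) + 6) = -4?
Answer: 10880*I*sqrt(22) ≈ 51032.0*I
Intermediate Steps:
U(k) = 1 - k/2 (U(k) = k*(-1/2) + 1 = -k/2 + 1 = 1 - k/2)
h(M) = -8 (h(M) = -6 + (1/2)*(-4) = -6 - 2 = -8)
c(X) = -68*sqrt(2)*sqrt(X) (c(X) = -8*((1 - 1/2*(-3)) + 6)*sqrt(X + X) = -8*((1 + 3/2) + 6)*sqrt(2*X) = -8*(5/2 + 6)*sqrt(2)*sqrt(X) = -68*sqrt(2)*sqrt(X))
(20*c(-5 - 2*3))*h(-3) = (20*(-68*sqrt(2)*sqrt(-5 - 2*3)))*(-8) = (20*(-68*sqrt(2)*sqrt(-5 - 6)))*(-8) = (20*(-68*sqrt(2)*sqrt(-11)))*(-8) = (20*(-68*sqrt(2)*I*sqrt(11)))*(-8) = (20*(-68*I*sqrt(22)))*(-8) = -1360*I*sqrt(22)*(-8) = 10880*I*sqrt(22)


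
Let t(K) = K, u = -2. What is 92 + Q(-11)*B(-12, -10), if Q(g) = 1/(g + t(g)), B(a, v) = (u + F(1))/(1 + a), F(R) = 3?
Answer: 22265/242 ≈ 92.004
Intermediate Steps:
B(a, v) = 1/(1 + a) (B(a, v) = (-2 + 3)/(1 + a) = 1/(1 + a))
Q(g) = 1/(2*g) (Q(g) = 1/(g + g) = 1/(2*g))
92 + Q(-11)*B(-12, -10) = 92 + ((½)/(-11))/(1 - 12) = 92 + ((½)*(-1/11))/(-11) = 92 - 1/22*(-1/11) = 92 + 1/242 = 22265/242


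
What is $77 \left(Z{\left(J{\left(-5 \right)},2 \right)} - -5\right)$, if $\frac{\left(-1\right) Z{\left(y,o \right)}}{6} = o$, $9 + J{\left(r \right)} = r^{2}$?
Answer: $-539$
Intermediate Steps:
$J{\left(r \right)} = -9 + r^{2}$
$Z{\left(y,o \right)} = - 6 o$
$77 \left(Z{\left(J{\left(-5 \right)},2 \right)} - -5\right) = 77 \left(\left(-6\right) 2 - -5\right) = 77 \left(-12 + 5\right) = 77 \left(-7\right) = -539$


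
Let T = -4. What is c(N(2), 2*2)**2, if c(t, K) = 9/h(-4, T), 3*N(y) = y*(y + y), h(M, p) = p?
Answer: 81/16 ≈ 5.0625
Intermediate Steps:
N(y) = 2*y**2/3 (N(y) = (y*(y + y))/3 = (y*(2*y))/3 = (2*y**2)/3 = 2*y**2/3)
c(t, K) = -9/4 (c(t, K) = 9/(-4) = 9*(-1/4) = -9/4)
c(N(2), 2*2)**2 = (-9/4)**2 = 81/16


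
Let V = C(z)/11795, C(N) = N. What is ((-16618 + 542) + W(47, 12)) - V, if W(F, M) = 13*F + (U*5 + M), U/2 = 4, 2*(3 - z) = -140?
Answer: -181796408/11795 ≈ -15413.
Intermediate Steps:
z = 73 (z = 3 - ½*(-140) = 3 + 70 = 73)
U = 8 (U = 2*4 = 8)
W(F, M) = 40 + M + 13*F (W(F, M) = 13*F + (8*5 + M) = 13*F + (40 + M) = 40 + M + 13*F)
V = 73/11795 ≈ 0.0061891
((-16618 + 542) + W(47, 12)) - V = ((-16618 + 542) + (40 + 12 + 13*47)) - 1*73/11795 = (-16076 + (40 + 12 + 611)) - 73/11795 = (-16076 + 663) - 73/11795 = -15413 - 73/11795 = -181796408/11795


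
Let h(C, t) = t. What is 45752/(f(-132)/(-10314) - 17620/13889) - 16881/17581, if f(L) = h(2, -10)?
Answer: -8230671727293153/228042887285 ≈ -36093.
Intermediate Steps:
f(L) = -10
45752/(f(-132)/(-10314) - 17620/13889) - 16881/17581 = 45752/(-10/(-10314) - 17620/13889) - 16881/17581 = 45752/(-10*(-1/10314) - 17620*1/13889) - 16881*1/17581 = 45752/(5/5157 - 17620/13889) - 16881/17581 = 45752/(-90796895/71625573) - 16881/17581 = 45752*(-71625573/90796895) - 16881/17581 = -468144745128/12970985 - 16881/17581 = -8230671727293153/228042887285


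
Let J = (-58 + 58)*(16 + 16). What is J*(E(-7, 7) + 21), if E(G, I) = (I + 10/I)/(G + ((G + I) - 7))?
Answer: 0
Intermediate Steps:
E(G, I) = (I + 10/I)/(-7 + I + 2*G) (E(G, I) = (I + 10/I)/(G + (-7 + G + I)) = (I + 10/I)/(-7 + I + 2*G))
J = 0 (J = 0*32 = 0)
J*(E(-7, 7) + 21) = 0*((10 + 7²)/(7*(-7 + 7 + 2*(-7))) + 21) = 0*((10 + 49)/(7*(-7 + 7 - 14)) + 21) = 0*((⅐)*59/(-14) + 21) = 0*((⅐)*(-1/14)*59 + 21) = 0*(-59/98 + 21) = 0*(1999/98) = 0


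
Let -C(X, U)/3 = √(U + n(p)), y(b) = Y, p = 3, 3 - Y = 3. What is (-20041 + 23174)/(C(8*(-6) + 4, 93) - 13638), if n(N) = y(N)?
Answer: -14242618/61998069 + 3133*√93/61998069 ≈ -0.22924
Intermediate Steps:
Y = 0 (Y = 3 - 1*3 = 3 - 3 = 0)
y(b) = 0
n(N) = 0
C(X, U) = -3*√U (C(X, U) = -3*√(U + 0) = -3*√U)
(-20041 + 23174)/(C(8*(-6) + 4, 93) - 13638) = (-20041 + 23174)/(-3*√93 - 13638) = 3133/(-13638 - 3*√93)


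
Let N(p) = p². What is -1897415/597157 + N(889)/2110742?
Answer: -3533007814533/1260444360494 ≈ -2.8030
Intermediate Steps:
-1897415/597157 + N(889)/2110742 = -1897415/597157 + 889²/2110742 = -1897415*1/597157 + 790321*(1/2110742) = -1897415/597157 + 790321/2110742 = -3533007814533/1260444360494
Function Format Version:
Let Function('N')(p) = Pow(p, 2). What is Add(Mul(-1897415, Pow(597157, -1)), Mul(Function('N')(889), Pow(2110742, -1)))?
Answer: Rational(-3533007814533, 1260444360494) ≈ -2.8030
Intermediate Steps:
Add(Mul(-1897415, Pow(597157, -1)), Mul(Function('N')(889), Pow(2110742, -1))) = Add(Mul(-1897415, Pow(597157, -1)), Mul(Pow(889, 2), Pow(2110742, -1))) = Add(Mul(-1897415, Rational(1, 597157)), Mul(790321, Rational(1, 2110742))) = Add(Rational(-1897415, 597157), Rational(790321, 2110742)) = Rational(-3533007814533, 1260444360494)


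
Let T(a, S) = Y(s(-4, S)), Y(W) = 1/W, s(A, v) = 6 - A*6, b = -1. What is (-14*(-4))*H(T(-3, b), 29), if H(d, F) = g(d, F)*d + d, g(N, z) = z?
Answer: 56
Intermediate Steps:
s(A, v) = 6 - 6*A
T(a, S) = 1/30 (T(a, S) = 1/(6 - 6*(-4)) = 1/(6 + 24) = 1/30)
H(d, F) = d + F*d (H(d, F) = F*d + d = d + F*d)
(-14*(-4))*H(T(-3, b), 29) = (-14*(-4))*((1 + 29)/30) = 56*((1/30)*30) = 56*1 = 56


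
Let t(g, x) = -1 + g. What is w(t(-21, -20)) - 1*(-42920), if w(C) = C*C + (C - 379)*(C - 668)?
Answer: 320094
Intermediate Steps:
w(C) = C**2 + (-668 + C)*(-379 + C) (w(C) = C**2 + (-379 + C)*(-668 + C) = C**2 + (-668 + C)*(-379 + C))
w(t(-21, -20)) - 1*(-42920) = (253172 - 1047*(-1 - 21) + 2*(-1 - 21)**2) - 1*(-42920) = (253172 - 1047*(-22) + 2*(-22)**2) + 42920 = (253172 + 23034 + 2*484) + 42920 = (253172 + 23034 + 968) + 42920 = 277174 + 42920 = 320094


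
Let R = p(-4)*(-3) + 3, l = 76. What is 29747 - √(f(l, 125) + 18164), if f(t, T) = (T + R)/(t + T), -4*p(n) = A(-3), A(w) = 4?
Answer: 29747 - √733870095/201 ≈ 29612.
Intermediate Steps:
p(n) = -1 (p(n) = -¼*4 = -1)
R = 6 (R = -1*(-3) + 3 = 3 + 3 = 6)
f(t, T) = (6 + T)/(T + t) (f(t, T) = (T + 6)/(t + T) = (6 + T)/(T + t))
29747 - √(f(l, 125) + 18164) = 29747 - √((6 + 125)/(125 + 76) + 18164) = 29747 - √(131/201 + 18164) = 29747 - √(3651095/201) = 29747 - √733870095/201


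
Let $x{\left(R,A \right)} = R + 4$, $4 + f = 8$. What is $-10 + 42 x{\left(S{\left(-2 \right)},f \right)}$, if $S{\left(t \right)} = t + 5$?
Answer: $284$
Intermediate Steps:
$f = 4$ ($f = -4 + 8 = 4$)
$S{\left(t \right)} = 5 + t$
$x{\left(R,A \right)} = 4 + R$
$-10 + 42 x{\left(S{\left(-2 \right)},f \right)} = -10 + 42 \left(4 + \left(5 - 2\right)\right) = -10 + 42 \left(4 + 3\right) = -10 + 42 \cdot 7 = -10 + 294 = 284$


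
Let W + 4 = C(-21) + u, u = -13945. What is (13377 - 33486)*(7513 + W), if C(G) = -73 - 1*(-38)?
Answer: 130125339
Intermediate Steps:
C(G) = -35 (C(G) = -73 + 38 = -35)
W = -13984 (W = -4 + (-35 - 13945) = -4 - 13980 = -13984)
(13377 - 33486)*(7513 + W) = (13377 - 33486)*(7513 - 13984) = -20109*(-6471) = 130125339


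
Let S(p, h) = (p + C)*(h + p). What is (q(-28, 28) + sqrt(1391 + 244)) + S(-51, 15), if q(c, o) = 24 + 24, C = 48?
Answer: 156 + sqrt(1635) ≈ 196.44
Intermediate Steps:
q(c, o) = 48
S(p, h) = (48 + p)*(h + p) (S(p, h) = (p + 48)*(h + p) = (48 + p)*(h + p))
(q(-28, 28) + sqrt(1391 + 244)) + S(-51, 15) = (48 + sqrt(1391 + 244)) + ((-51)**2 + 48*15 + 48*(-51) + 15*(-51)) = (48 + sqrt(1635)) + (2601 + 720 - 2448 - 765) = (48 + sqrt(1635)) + 108 = 156 + sqrt(1635)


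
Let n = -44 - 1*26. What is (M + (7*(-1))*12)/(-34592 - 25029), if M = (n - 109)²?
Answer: -31957/59621 ≈ -0.53600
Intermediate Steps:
n = -70 (n = -44 - 26 = -70)
M = 32041 (M = (-70 - 109)² = (-179)² = 32041)
(M + (7*(-1))*12)/(-34592 - 25029) = (32041 + (7*(-1))*12)/(-34592 - 25029) = (32041 - 7*12)/(-59621) = (32041 - 84)*(-1/59621) = 31957*(-1/59621) = -31957/59621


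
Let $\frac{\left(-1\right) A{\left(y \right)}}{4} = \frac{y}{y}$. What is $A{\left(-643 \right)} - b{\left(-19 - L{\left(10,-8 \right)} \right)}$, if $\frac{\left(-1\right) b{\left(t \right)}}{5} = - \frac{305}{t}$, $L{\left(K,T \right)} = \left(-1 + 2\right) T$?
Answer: $\frac{1481}{11} \approx 134.64$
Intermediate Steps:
$L{\left(K,T \right)} = T$ ($L{\left(K,T \right)} = 1 T = T$)
$A{\left(y \right)} = -4$ ($A{\left(y \right)} = - 4 \frac{y}{y} = \left(-4\right) 1 = -4$)
$b{\left(t \right)} = \frac{1525}{t}$ ($b{\left(t \right)} = - 5 \left(- \frac{305}{t}\right) = \frac{1525}{t}$)
$A{\left(-643 \right)} - b{\left(-19 - L{\left(10,-8 \right)} \right)} = -4 - \frac{1525}{-19 - -8} = -4 - \frac{1525}{-19 + 8} = -4 - \frac{1525}{-11} = -4 - 1525 \left(- \frac{1}{11}\right) = -4 - - \frac{1525}{11} = -4 + \frac{1525}{11} = \frac{1481}{11}$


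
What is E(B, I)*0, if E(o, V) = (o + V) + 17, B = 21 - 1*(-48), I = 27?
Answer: 0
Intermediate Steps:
B = 69 (B = 21 + 48 = 69)
E(o, V) = 17 + V + o (E(o, V) = (V + o) + 17 = 17 + V + o)
E(B, I)*0 = (17 + 27 + 69)*0 = 113*0 = 0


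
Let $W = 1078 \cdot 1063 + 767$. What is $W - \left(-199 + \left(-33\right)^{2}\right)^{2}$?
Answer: $354581$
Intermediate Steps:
$W = 1146681$ ($W = 1145914 + 767 = 1146681$)
$W - \left(-199 + \left(-33\right)^{2}\right)^{2} = 1146681 - \left(-199 + \left(-33\right)^{2}\right)^{2} = 1146681 - \left(-199 + 1089\right)^{2} = 1146681 - 890^{2} = 1146681 - 792100 = 354581$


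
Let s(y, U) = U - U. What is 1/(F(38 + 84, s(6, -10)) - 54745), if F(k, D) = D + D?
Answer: -1/54745 ≈ -1.8266e-5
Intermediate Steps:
s(y, U) = 0
F(k, D) = 2*D
1/(F(38 + 84, s(6, -10)) - 54745) = 1/(2*0 - 54745) = 1/(0 - 54745) = 1/(-54745) = -1/54745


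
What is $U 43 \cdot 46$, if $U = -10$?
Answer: $-19780$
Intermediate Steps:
$U 43 \cdot 46 = \left(-10\right) 43 \cdot 46 = \left(-430\right) 46 = -19780$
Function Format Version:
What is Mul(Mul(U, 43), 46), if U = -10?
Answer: -19780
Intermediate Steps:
Mul(Mul(U, 43), 46) = Mul(Mul(-10, 43), 46) = Mul(-430, 46) = -19780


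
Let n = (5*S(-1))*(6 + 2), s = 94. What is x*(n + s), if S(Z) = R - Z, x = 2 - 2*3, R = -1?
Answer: -376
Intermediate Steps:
x = -4 (x = 2 - 6 = -4)
S(Z) = -1 - Z
n = 0 (n = (5*(-1 - 1*(-1)))*(6 + 2) = (5*(-1 + 1))*8 = (5*0)*8 = 0*8 = 0)
x*(n + s) = -4*(0 + 94) = -4*94 = -376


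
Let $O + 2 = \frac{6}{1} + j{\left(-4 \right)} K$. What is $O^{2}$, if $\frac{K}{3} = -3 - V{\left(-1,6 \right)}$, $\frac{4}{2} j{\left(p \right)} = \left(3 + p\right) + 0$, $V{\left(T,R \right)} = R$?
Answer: $\frac{1225}{4} \approx 306.25$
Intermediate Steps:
$j{\left(p \right)} = \frac{3}{2} + \frac{p}{2}$ ($j{\left(p \right)} = \frac{\left(3 + p\right) + 0}{2} = \frac{3 + p}{2} = \frac{3}{2} + \frac{p}{2}$)
$K = -27$ ($K = 3 \left(-3 - 6\right) = 3 \left(-9\right) = -27$)
$O = \frac{35}{2}$ ($O = -2 + \left(\frac{6}{1} + \left(\frac{3}{2} + \frac{1}{2} \left(-4\right)\right) \left(-27\right)\right) = -2 + \left(6 \cdot 1 + \left(\frac{3}{2} - 2\right) \left(-27\right)\right) = -2 + \left(6 - - \frac{27}{2}\right) = -2 + \left(6 + \frac{27}{2}\right) = -2 + \frac{39}{2} = \frac{35}{2} \approx 17.5$)
$O^{2} = \left(\frac{35}{2}\right)^{2} = \frac{1225}{4}$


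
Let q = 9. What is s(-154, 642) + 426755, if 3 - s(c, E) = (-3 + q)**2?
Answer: 426722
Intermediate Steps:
s(c, E) = -33 (s(c, E) = 3 - (-3 + 9)**2 = 3 - 1*6**2 = 3 - 1*36 = 3 - 36 = -33)
s(-154, 642) + 426755 = -33 + 426755 = 426722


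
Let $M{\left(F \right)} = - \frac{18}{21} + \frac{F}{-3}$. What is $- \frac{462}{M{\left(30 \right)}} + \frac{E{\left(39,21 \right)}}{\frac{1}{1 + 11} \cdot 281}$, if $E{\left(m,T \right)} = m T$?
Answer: $\frac{827841}{10678} \approx 77.528$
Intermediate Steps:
$M{\left(F \right)} = - \frac{6}{7} - \frac{F}{3}$ ($M{\left(F \right)} = \left(-18\right) \frac{1}{21} + F \left(- \frac{1}{3}\right) = - \frac{6}{7} - \frac{F}{3}$)
$E{\left(m,T \right)} = T m$
$- \frac{462}{M{\left(30 \right)}} + \frac{E{\left(39,21 \right)}}{\frac{1}{1 + 11} \cdot 281} = - \frac{462}{- \frac{6}{7} - 10} + \frac{21 \cdot 39}{\frac{1}{1 + 11} \cdot 281} = - \frac{462}{- \frac{6}{7} - 10} + \frac{819}{\frac{1}{12} \cdot 281} = - \frac{462}{- \frac{76}{7}} + \frac{819}{\frac{1}{12} \cdot 281} = \left(-462\right) \left(- \frac{7}{76}\right) + \frac{819}{\frac{281}{12}} = \frac{1617}{38} + 819 \cdot \frac{12}{281} = \frac{1617}{38} + \frac{9828}{281} = \frac{827841}{10678}$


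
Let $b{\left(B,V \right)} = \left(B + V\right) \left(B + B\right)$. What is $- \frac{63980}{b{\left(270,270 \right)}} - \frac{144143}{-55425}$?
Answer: $\frac{128286691}{53873100} \approx 2.3813$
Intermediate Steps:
$b{\left(B,V \right)} = 2 B \left(B + V\right)$ ($b{\left(B,V \right)} = \left(B + V\right) 2 B = 2 B \left(B + V\right)$)
$- \frac{63980}{b{\left(270,270 \right)}} - \frac{144143}{-55425} = - \frac{63980}{2 \cdot 270 \left(270 + 270\right)} - \frac{144143}{-55425} = - \frac{63980}{2 \cdot 270 \cdot 540} - - \frac{144143}{55425} = - \frac{63980}{291600} + \frac{144143}{55425} = \left(-63980\right) \frac{1}{291600} + \frac{144143}{55425} = - \frac{3199}{14580} + \frac{144143}{55425} = \frac{128286691}{53873100}$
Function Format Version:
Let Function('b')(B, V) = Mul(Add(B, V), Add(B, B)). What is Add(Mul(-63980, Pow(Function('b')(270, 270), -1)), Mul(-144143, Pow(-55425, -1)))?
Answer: Rational(128286691, 53873100) ≈ 2.3813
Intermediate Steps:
Function('b')(B, V) = Mul(2, B, Add(B, V)) (Function('b')(B, V) = Mul(Add(B, V), Mul(2, B)) = Mul(2, B, Add(B, V)))
Add(Mul(-63980, Pow(Function('b')(270, 270), -1)), Mul(-144143, Pow(-55425, -1))) = Add(Mul(-63980, Pow(Mul(2, 270, Add(270, 270)), -1)), Mul(-144143, Pow(-55425, -1))) = Add(Mul(-63980, Pow(Mul(2, 270, 540), -1)), Mul(-144143, Rational(-1, 55425))) = Add(Mul(-63980, Pow(291600, -1)), Rational(144143, 55425)) = Add(Mul(-63980, Rational(1, 291600)), Rational(144143, 55425)) = Add(Rational(-3199, 14580), Rational(144143, 55425)) = Rational(128286691, 53873100)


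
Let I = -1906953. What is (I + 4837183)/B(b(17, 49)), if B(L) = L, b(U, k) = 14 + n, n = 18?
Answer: 1465115/16 ≈ 91570.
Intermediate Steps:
b(U, k) = 32 (b(U, k) = 14 + 18 = 32)
(I + 4837183)/B(b(17, 49)) = (-1906953 + 4837183)/32 = 2930230*(1/32) = 1465115/16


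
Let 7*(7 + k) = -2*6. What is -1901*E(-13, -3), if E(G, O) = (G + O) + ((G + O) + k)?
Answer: 541785/7 ≈ 77398.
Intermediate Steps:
k = -61/7 (k = -7 + (-2*6)/7 = -7 + (1/7)*(-12) = -7 - 12/7 = -61/7 ≈ -8.7143)
E(G, O) = -61/7 + 2*G + 2*O (E(G, O) = (G + O) + ((G + O) - 61/7) = (G + O) + (-61/7 + G + O) = -61/7 + 2*G + 2*O)
-1901*E(-13, -3) = -1901*(-61/7 + 2*(-13) + 2*(-3)) = -1901*(-61/7 - 26 - 6) = -1901*(-285/7) = 541785/7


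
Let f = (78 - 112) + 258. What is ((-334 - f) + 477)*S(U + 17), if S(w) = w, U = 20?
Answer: -2997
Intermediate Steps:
f = 224 (f = -34 + 258 = 224)
((-334 - f) + 477)*S(U + 17) = ((-334 - 1*224) + 477)*(20 + 17) = ((-334 - 224) + 477)*37 = (-558 + 477)*37 = -81*37 = -2997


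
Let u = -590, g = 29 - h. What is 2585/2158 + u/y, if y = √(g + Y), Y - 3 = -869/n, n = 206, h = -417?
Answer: 2585/2158 - 118*√754990/3665 ≈ -26.778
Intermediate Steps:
g = 446 (g = 29 - 1*(-417) = 29 + 417 = 446)
Y = -251/206 (Y = 3 - 869/206 = -251/206 ≈ -1.2184)
y = 5*√754990/206 (y = √(446 - 251/206) = √(91625/206) = 5*√754990/206 ≈ 21.090)
2585/2158 + u/y = 2585/2158 - 590*√754990/18325 = 2585*(1/2158) - 118*√754990/3665 = 2585/2158 - 118*√754990/3665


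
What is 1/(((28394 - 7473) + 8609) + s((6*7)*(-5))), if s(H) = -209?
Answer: 1/29321 ≈ 3.4105e-5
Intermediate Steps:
1/(((28394 - 7473) + 8609) + s((6*7)*(-5))) = 1/(((28394 - 7473) + 8609) - 209) = 1/((20921 + 8609) - 209) = 1/(29530 - 209) = 1/29321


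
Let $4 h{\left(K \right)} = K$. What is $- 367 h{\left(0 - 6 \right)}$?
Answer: $\frac{1101}{2} \approx 550.5$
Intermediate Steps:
$h{\left(K \right)} = \frac{K}{4}$
$- 367 h{\left(0 - 6 \right)} = - 367 \frac{0 - 6}{4} = - 367 \cdot \frac{1}{4} \left(-6\right) = \left(-367\right) \left(- \frac{3}{2}\right) = \frac{1101}{2}$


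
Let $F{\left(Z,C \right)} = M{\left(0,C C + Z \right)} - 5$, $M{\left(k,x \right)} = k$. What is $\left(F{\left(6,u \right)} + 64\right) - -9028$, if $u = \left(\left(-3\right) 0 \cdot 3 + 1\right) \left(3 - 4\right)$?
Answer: $9087$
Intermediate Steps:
$u = -1$ ($u = \left(0 \cdot 3 + 1\right) \left(-1\right) = \left(0 + 1\right) \left(-1\right) = 1 \left(-1\right) = -1$)
$F{\left(Z,C \right)} = -5$ ($F{\left(Z,C \right)} = 0 - 5 = -5$)
$\left(F{\left(6,u \right)} + 64\right) - -9028 = \left(-5 + 64\right) - -9028 = 59 + 9028 = 9087$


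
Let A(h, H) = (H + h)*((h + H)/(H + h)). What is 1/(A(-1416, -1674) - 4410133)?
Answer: -1/4413223 ≈ -2.2659e-7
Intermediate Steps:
A(h, H) = H + h (A(h, H) = (H + h)*((H + h)/(H + h)) = (H + h)*1 = H + h)
1/(A(-1416, -1674) - 4410133) = 1/((-1674 - 1416) - 4410133) = 1/(-3090 - 4410133) = 1/(-4413223) = -1/4413223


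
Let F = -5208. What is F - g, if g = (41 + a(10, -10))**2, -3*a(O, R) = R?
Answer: -64561/9 ≈ -7173.4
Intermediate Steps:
a(O, R) = -R/3
g = 17689/9 (g = (41 - 1/3*(-10))**2 = (41 + 10/3)**2 = (133/3)**2 = 17689/9 ≈ 1965.4)
F - g = -5208 - 1*17689/9 = -5208 - 17689/9 = -64561/9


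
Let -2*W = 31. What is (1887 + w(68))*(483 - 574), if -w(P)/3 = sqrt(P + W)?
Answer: -171717 + 273*sqrt(210)/2 ≈ -1.6974e+5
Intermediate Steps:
W = -31/2 (W = -1/2*31 = -31/2 ≈ -15.500)
w(P) = -3*sqrt(-31/2 + P) (w(P) = -3*sqrt(P - 31/2) = -3*sqrt(-31/2 + P))
(1887 + w(68))*(483 - 574) = (1887 - 3*sqrt(-62 + 4*68)/2)*(483 - 574) = (1887 - 3*sqrt(-62 + 272)/2)*(-91) = (1887 - 3*sqrt(210)/2)*(-91) = -171717 + 273*sqrt(210)/2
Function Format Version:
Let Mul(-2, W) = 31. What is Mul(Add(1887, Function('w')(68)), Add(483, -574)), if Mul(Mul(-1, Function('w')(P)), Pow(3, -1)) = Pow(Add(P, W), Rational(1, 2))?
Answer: Add(-171717, Mul(Rational(273, 2), Pow(210, Rational(1, 2)))) ≈ -1.6974e+5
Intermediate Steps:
W = Rational(-31, 2) (W = Mul(Rational(-1, 2), 31) = Rational(-31, 2) ≈ -15.500)
Function('w')(P) = Mul(-3, Pow(Add(Rational(-31, 2), P), Rational(1, 2))) (Function('w')(P) = Mul(-3, Pow(Add(P, Rational(-31, 2)), Rational(1, 2))) = Mul(-3, Pow(Add(Rational(-31, 2), P), Rational(1, 2))))
Mul(Add(1887, Function('w')(68)), Add(483, -574)) = Mul(Add(1887, Mul(Rational(-3, 2), Pow(Add(-62, Mul(4, 68)), Rational(1, 2)))), Add(483, -574)) = Mul(Add(1887, Mul(Rational(-3, 2), Pow(Add(-62, 272), Rational(1, 2)))), -91) = Mul(Add(1887, Mul(Rational(-3, 2), Pow(210, Rational(1, 2)))), -91) = Add(-171717, Mul(Rational(273, 2), Pow(210, Rational(1, 2))))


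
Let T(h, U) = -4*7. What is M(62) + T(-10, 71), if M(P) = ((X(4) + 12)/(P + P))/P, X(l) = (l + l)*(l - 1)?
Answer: -53807/1922 ≈ -27.995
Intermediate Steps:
X(l) = 2*l*(-1 + l) (X(l) = (2*l)*(-1 + l) = 2*l*(-1 + l))
T(h, U) = -28
M(P) = 18/P**2 (M(P) = ((2*4*(-1 + 4) + 12)/(P + P))/P = ((2*4*3 + 12)/((2*P)))/P = ((24 + 12)*(1/(2*P)))/P = (36*(1/(2*P)))/P = (18/P)/P = 18/P**2)
M(62) + T(-10, 71) = 18/62**2 - 28 = 18*(1/3844) - 28 = 9/1922 - 28 = -53807/1922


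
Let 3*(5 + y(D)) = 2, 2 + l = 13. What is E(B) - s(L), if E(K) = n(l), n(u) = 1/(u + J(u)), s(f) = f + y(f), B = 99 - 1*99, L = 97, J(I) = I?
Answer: -6113/66 ≈ -92.621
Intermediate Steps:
l = 11 (l = -2 + 13 = 11)
y(D) = -13/3 (y(D) = -5 + (⅓)*2 = -5 + ⅔ = -13/3)
B = 0 (B = 99 - 99 = 0)
s(f) = -13/3 + f (s(f) = f - 13/3 = -13/3 + f)
n(u) = 1/(2*u) (n(u) = 1/(u + u) = 1/(2*u))
E(K) = 1/22 (E(K) = (½)/11 = (½)*(1/11) = 1/22)
E(B) - s(L) = 1/22 - (-13/3 + 97) = 1/22 - 1*278/3 = 1/22 - 278/3 = -6113/66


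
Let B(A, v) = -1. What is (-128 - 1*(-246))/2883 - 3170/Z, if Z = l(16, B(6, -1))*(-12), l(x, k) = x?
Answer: 508987/30752 ≈ 16.551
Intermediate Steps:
Z = -192 (Z = 16*(-12) = -192)
(-128 - 1*(-246))/2883 - 3170/Z = (-128 - 1*(-246))/2883 - 3170/(-192) = (-128 + 246)*(1/2883) - 3170*(-1/192) = 118*(1/2883) + 1585/96 = 118/2883 + 1585/96 = 508987/30752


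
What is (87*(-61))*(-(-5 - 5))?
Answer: -53070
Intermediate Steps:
(87*(-61))*(-(-5 - 5)) = -(-5307)*(-10) = -5307*10 = -53070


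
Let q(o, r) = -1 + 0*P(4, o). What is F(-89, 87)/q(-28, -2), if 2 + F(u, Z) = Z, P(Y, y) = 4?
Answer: -85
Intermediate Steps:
F(u, Z) = -2 + Z
q(o, r) = -1 (q(o, r) = -1 + 0*4 = -1 + 0 = -1)
F(-89, 87)/q(-28, -2) = (-2 + 87)/(-1) = 85*(-1) = -85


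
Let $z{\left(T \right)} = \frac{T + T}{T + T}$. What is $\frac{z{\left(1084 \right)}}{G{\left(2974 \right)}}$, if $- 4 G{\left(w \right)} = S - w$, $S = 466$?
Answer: $\frac{1}{627} \approx 0.0015949$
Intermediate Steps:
$G{\left(w \right)} = - \frac{233}{2} + \frac{w}{4}$ ($G{\left(w \right)} = - \frac{466 - w}{4} = - \frac{233}{2} + \frac{w}{4}$)
$z{\left(T \right)} = 1$ ($z{\left(T \right)} = \frac{2 T}{2 T} = 2 T \frac{1}{2 T} = 1$)
$\frac{z{\left(1084 \right)}}{G{\left(2974 \right)}} = 1 \frac{1}{- \frac{233}{2} + \frac{1}{4} \cdot 2974} = 1 \frac{1}{- \frac{233}{2} + \frac{1487}{2}} = 1 \cdot \frac{1}{627} = \frac{1}{627}$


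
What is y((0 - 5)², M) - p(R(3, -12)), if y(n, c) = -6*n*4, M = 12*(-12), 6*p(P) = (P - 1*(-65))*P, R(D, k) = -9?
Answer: -516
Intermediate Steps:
p(P) = P*(65 + P)/6 (p(P) = ((P - 1*(-65))*P)/6 = ((P + 65)*P)/6 = ((65 + P)*P)/6 = (P*(65 + P))/6 = P*(65 + P)/6)
M = -144
y(n, c) = -24*n
y((0 - 5)², M) - p(R(3, -12)) = -24*(0 - 5)² - (-9)*(65 - 9)/6 = -24*(-5)² - (-9)*56/6 = -24*25 - 1*(-84) = -600 + 84 = -516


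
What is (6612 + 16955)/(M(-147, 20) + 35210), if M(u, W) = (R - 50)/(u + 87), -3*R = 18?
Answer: 353505/528164 ≈ 0.66931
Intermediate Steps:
R = -6 (R = -⅓*18 = -6)
M(u, W) = -56/(87 + u) (M(u, W) = (-6 - 50)/(u + 87) = -56/(87 + u))
(6612 + 16955)/(M(-147, 20) + 35210) = (6612 + 16955)/(-56/(87 - 147) + 35210) = 23567/(-56/(-60) + 35210) = 23567/(-56*(-1/60) + 35210) = 23567/(14/15 + 35210) = 23567/(528164/15) = 23567*(15/528164) = 353505/528164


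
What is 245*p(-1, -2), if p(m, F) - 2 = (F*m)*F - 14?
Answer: -3920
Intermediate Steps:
p(m, F) = -12 + m*F² (p(m, F) = 2 + ((F*m)*F - 14) = 2 + (m*F² - 14) = 2 + (-14 + m*F²) = -12 + m*F²)
245*p(-1, -2) = 245*(-12 - 1*(-2)²) = 245*(-12 - 1*4) = 245*(-12 - 4) = 245*(-16) = -3920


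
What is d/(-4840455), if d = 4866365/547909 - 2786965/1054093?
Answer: -720519615152/559118092988595867 ≈ -1.2887e-6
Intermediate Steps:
d = 3602598075760/577547041537 (d = 4866365*(1/547909) - 2786965*1/1054093 = 4866365/547909 - 2786965/1054093 = 3602598075760/577547041537 ≈ 6.2378)
d/(-4840455) = (3602598075760/577547041537)/(-4840455) = (3602598075760/577547041537)*(-1/4840455) = -720519615152/559118092988595867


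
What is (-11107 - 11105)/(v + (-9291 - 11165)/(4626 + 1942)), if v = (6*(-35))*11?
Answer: 18236052/1899067 ≈ 9.6026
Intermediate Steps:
v = -2310 (v = -210*11 = -2310)
(-11107 - 11105)/(v + (-9291 - 11165)/(4626 + 1942)) = (-11107 - 11105)/(-2310 + (-9291 - 11165)/(4626 + 1942)) = -22212/(-2310 - 20456/6568) = -22212/(-2310 - 20456*1/6568) = -22212/(-2310 - 2557/821) = -22212/(-1899067/821) = -22212*(-821/1899067) = 18236052/1899067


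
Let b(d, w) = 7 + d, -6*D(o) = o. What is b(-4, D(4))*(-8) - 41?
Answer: -65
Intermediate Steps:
D(o) = -o/6
b(-4, D(4))*(-8) - 41 = (7 - 4)*(-8) - 41 = 3*(-8) - 41 = -24 - 41 = -65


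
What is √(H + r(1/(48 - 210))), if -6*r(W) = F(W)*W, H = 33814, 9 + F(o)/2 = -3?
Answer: 2*√684733/9 ≈ 183.89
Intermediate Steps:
F(o) = -24 (F(o) = -18 + 2*(-3) = -18 - 6 = -24)
r(W) = 4*W (r(W) = -(-4)*W = 4*W)
√(H + r(1/(48 - 210))) = √(33814 + 4/(48 - 210)) = √(33814 + 4/(-162)) = √(33814 + 4*(-1/162)) = √(33814 - 2/81) = √(2738932/81) = 2*√684733/9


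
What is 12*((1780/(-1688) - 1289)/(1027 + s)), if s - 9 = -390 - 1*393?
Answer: -3266418/53383 ≈ -61.188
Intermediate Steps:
s = -774 (s = 9 + (-390 - 1*393) = 9 + (-390 - 393) = 9 - 783 = -774)
12*((1780/(-1688) - 1289)/(1027 + s)) = 12*((1780/(-1688) - 1289)/(1027 - 774)) = 12*((1780*(-1/1688) - 1289)/253) = 12*((-445/422 - 1289)*(1/253)) = 12*(-544403/422*1/253) = 12*(-544403/106766) = -3266418/53383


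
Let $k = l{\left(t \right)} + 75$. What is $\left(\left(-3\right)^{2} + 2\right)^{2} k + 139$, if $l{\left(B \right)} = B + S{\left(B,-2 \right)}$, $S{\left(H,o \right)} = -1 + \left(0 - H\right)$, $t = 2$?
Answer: $9093$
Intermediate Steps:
$S{\left(H,o \right)} = -1 - H$
$l{\left(B \right)} = -1$ ($l{\left(B \right)} = B - \left(1 + B\right) = -1$)
$k = 74$ ($k = -1 + 75 = 74$)
$\left(\left(-3\right)^{2} + 2\right)^{2} k + 139 = \left(\left(-3\right)^{2} + 2\right)^{2} \cdot 74 + 139 = \left(9 + 2\right)^{2} \cdot 74 + 139 = 11^{2} \cdot 74 + 139 = 121 \cdot 74 + 139 = 8954 + 139 = 9093$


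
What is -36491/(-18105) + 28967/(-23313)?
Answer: 108755716/140693955 ≈ 0.77299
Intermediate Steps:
-36491/(-18105) + 28967/(-23313) = -36491*(-1/18105) + 28967*(-1/23313) = 36491/18105 - 28967/23313 = 108755716/140693955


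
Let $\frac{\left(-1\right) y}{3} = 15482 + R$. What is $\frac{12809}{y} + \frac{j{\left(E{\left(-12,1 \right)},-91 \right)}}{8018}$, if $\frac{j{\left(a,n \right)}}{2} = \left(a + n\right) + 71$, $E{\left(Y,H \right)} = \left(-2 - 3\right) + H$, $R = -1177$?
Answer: $- \frac{52381241}{172046235} \approx -0.30446$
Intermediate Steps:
$E{\left(Y,H \right)} = -5 + H$
$j{\left(a,n \right)} = 142 + 2 a + 2 n$ ($j{\left(a,n \right)} = 2 \left(\left(a + n\right) + 71\right) = 2 \left(71 + a + n\right) = 142 + 2 a + 2 n$)
$y = -42915$ ($y = - 3 \left(15482 - 1177\right) = \left(-3\right) 14305 = -42915$)
$\frac{12809}{y} + \frac{j{\left(E{\left(-12,1 \right)},-91 \right)}}{8018} = \frac{12809}{-42915} + \frac{142 + 2 \left(-5 + 1\right) + 2 \left(-91\right)}{8018} = 12809 \left(- \frac{1}{42915}\right) + \left(142 + 2 \left(-4\right) - 182\right) \frac{1}{8018} = - \frac{12809}{42915} + \left(142 - 8 - 182\right) \frac{1}{8018} = - \frac{12809}{42915} - \frac{24}{4009} = - \frac{52381241}{172046235}$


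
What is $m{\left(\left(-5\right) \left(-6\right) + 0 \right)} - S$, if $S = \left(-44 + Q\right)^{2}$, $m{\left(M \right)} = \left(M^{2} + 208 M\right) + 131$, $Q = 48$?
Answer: $7255$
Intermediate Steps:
$m{\left(M \right)} = 131 + M^{2} + 208 M$
$S = 16$ ($S = \left(-44 + 48\right)^{2} = 4^{2} = 16$)
$m{\left(\left(-5\right) \left(-6\right) + 0 \right)} - S = \left(131 + \left(\left(-5\right) \left(-6\right) + 0\right)^{2} + 208 \left(\left(-5\right) \left(-6\right) + 0\right)\right) - 16 = \left(131 + \left(30 + 0\right)^{2} + 208 \left(30 + 0\right)\right) - 16 = \left(131 + 30^{2} + 208 \cdot 30\right) - 16 = \left(131 + 900 + 6240\right) - 16 = 7271 - 16 = 7255$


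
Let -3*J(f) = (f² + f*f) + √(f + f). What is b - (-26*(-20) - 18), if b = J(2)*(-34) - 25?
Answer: -1241/3 ≈ -413.67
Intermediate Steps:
J(f) = -2*f²/3 - √2*√f/3 (J(f) = -((f² + f*f) + √(f + f))/3 = -((f² + f²) + √(2*f))/3 = -(2*f² + √2*√f)/3 = -2*f²/3 - √2*√f/3)
b = 265/3 (b = (-⅔*2² - √2*√2/3)*(-34) - 25 = (-⅔*4 - ⅔)*(-34) - 25 = (-8/3 - ⅔)*(-34) - 25 = -10/3*(-34) - 25 = 340/3 - 25 = 265/3 ≈ 88.333)
b - (-26*(-20) - 18) = 265/3 - (-26*(-20) - 18) = 265/3 - (520 - 18) = 265/3 - 1*502 = 265/3 - 502 = -1241/3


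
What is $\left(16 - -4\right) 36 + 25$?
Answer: $745$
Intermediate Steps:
$\left(16 - -4\right) 36 + 25 = \left(16 + 4\right) 36 + 25 = 20 \cdot 36 + 25 = 720 + 25 = 745$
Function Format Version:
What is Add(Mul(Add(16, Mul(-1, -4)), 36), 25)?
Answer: 745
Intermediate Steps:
Add(Mul(Add(16, Mul(-1, -4)), 36), 25) = Add(Mul(Add(16, 4), 36), 25) = Add(Mul(20, 36), 25) = Add(720, 25) = 745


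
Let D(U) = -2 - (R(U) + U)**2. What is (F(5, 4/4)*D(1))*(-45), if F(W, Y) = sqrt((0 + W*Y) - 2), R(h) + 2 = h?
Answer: 90*sqrt(3) ≈ 155.88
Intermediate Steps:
R(h) = -2 + h
F(W, Y) = sqrt(-2 + W*Y) (F(W, Y) = sqrt(W*Y - 2) = sqrt(-2 + W*Y))
D(U) = -2 - (-2 + 2*U)**2 (D(U) = -2 - ((-2 + U) + U)**2 = -2 - (-2 + 2*U)**2)
(F(5, 4/4)*D(1))*(-45) = (sqrt(-2 + 5*(4/4))*(-6 - 4*1**2 + 8*1))*(-45) = (sqrt(-2 + 5*(4*(1/4)))*(-6 - 4*1 + 8))*(-45) = (sqrt(-2 + 5*1)*(-6 - 4 + 8))*(-45) = (sqrt(-2 + 5)*(-2))*(-45) = (sqrt(3)*(-2))*(-45) = -2*sqrt(3)*(-45) = 90*sqrt(3)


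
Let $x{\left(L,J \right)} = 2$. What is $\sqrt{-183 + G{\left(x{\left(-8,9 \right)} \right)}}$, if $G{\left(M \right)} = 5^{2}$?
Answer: $i \sqrt{158} \approx 12.57 i$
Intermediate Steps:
$G{\left(M \right)} = 25$
$\sqrt{-183 + G{\left(x{\left(-8,9 \right)} \right)}} = \sqrt{-183 + 25} = \sqrt{-158} = i \sqrt{158}$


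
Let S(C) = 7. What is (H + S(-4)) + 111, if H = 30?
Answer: 148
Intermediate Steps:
(H + S(-4)) + 111 = (30 + 7) + 111 = 37 + 111 = 148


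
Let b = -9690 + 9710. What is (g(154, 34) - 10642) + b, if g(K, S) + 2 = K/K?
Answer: -10623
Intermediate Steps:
g(K, S) = -1 (g(K, S) = -2 + K/K = -2 + 1 = -1)
b = 20
(g(154, 34) - 10642) + b = (-1 - 10642) + 20 = -10643 + 20 = -10623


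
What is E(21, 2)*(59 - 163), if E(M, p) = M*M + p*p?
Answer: -46280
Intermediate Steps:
E(M, p) = M² + p²
E(21, 2)*(59 - 163) = (21² + 2²)*(59 - 163) = (441 + 4)*(-104) = 445*(-104) = -46280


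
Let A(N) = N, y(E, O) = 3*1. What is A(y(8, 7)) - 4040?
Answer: -4037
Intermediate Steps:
y(E, O) = 3
A(y(8, 7)) - 4040 = 3 - 4040 = -4037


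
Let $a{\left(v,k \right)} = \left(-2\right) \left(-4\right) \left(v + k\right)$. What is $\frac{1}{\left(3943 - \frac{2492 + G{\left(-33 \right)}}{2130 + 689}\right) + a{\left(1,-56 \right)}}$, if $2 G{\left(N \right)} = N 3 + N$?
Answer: $\frac{2819}{9872531} \approx 0.00028554$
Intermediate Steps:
$G{\left(N \right)} = 2 N$ ($G{\left(N \right)} = \frac{N 3 + N}{2} = \frac{3 N + N}{2} = \frac{4 N}{2} = 2 N$)
$a{\left(v,k \right)} = 8 k + 8 v$ ($a{\left(v,k \right)} = 8 \left(k + v\right) = 8 k + 8 v$)
$\frac{1}{\left(3943 - \frac{2492 + G{\left(-33 \right)}}{2130 + 689}\right) + a{\left(1,-56 \right)}} = \frac{1}{\left(3943 - \frac{2492 + 2 \left(-33\right)}{2130 + 689}\right) + \left(8 \left(-56\right) + 8 \cdot 1\right)} = \frac{1}{\left(3943 - \frac{2492 - 66}{2819}\right) + \left(-448 + 8\right)} = \frac{1}{\left(3943 - 2426 \cdot \frac{1}{2819}\right) - 440} = \frac{1}{\left(3943 - \frac{2426}{2819}\right) - 440} = \frac{1}{\frac{11112891}{2819} - 440} = \frac{1}{\frac{9872531}{2819}} = \frac{2819}{9872531}$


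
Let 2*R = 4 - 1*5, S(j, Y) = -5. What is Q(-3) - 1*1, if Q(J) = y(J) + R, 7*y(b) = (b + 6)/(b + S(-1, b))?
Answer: -87/56 ≈ -1.5536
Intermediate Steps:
y(b) = (6 + b)/(7*(-5 + b)) (y(b) = ((b + 6)/(b - 5))/7 = ((6 + b)/(-5 + b))/7 = (6 + b)/(7*(-5 + b)))
R = -½ (R = (4 - 1*5)/2 = (4 - 5)/2 = (½)*(-1) = -½ ≈ -0.50000)
Q(J) = -½ + (6 + J)/(7*(-5 + J)) (Q(J) = (6 + J)/(7*(-5 + J)) - ½ = -½ + (6 + J)/(7*(-5 + J)))
Q(-3) - 1*1 = (47 - 5*(-3))/(14*(-5 - 3)) - 1*1 = (1/14)*(47 + 15)/(-8) - 1 = (1/14)*(-⅛)*62 - 1 = -31/56 - 1 = -87/56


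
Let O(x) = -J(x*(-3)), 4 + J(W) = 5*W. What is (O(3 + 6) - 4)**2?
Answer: 18225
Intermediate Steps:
J(W) = -4 + 5*W
O(x) = 4 + 15*x (O(x) = -(-4 + 5*(x*(-3))) = -(-4 + 5*(-3*x)) = -(-4 - 15*x) = 4 + 15*x)
(O(3 + 6) - 4)**2 = ((4 + 15*(3 + 6)) - 4)**2 = ((4 + 15*9) - 4)**2 = ((4 + 135) - 4)**2 = (139 - 4)**2 = 135**2 = 18225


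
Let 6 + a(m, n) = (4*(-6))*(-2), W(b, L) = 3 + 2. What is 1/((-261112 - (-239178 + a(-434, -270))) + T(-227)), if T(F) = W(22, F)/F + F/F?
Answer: -227/4988330 ≈ -4.5506e-5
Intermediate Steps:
W(b, L) = 5
a(m, n) = 42 (a(m, n) = -6 + (4*(-6))*(-2) = -6 - 24*(-2) = -6 + 48 = 42)
T(F) = 1 + 5/F (T(F) = 5/F + F/F = 5/F + 1 = 1 + 5/F)
1/((-261112 - (-239178 + a(-434, -270))) + T(-227)) = 1/((-261112 - (-239178 + 42)) + (5 - 227)/(-227)) = 1/((-261112 - 1*(-239136)) - 1/227*(-222)) = 1/((-261112 + 239136) + 222/227) = 1/(-21976 + 222/227) = 1/(-4988330/227) = -227/4988330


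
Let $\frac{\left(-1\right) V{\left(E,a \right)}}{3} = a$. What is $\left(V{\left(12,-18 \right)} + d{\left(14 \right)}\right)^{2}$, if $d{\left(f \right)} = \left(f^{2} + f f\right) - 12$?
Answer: $188356$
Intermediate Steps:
$V{\left(E,a \right)} = - 3 a$
$d{\left(f \right)} = -12 + 2 f^{2}$ ($d{\left(f \right)} = \left(f^{2} + f^{2}\right) - 12 = 2 f^{2} - 12 = -12 + 2 f^{2}$)
$\left(V{\left(12,-18 \right)} + d{\left(14 \right)}\right)^{2} = \left(\left(-3\right) \left(-18\right) - \left(12 - 2 \cdot 14^{2}\right)\right)^{2} = \left(54 + \left(-12 + 2 \cdot 196\right)\right)^{2} = \left(54 + \left(-12 + 392\right)\right)^{2} = \left(54 + 380\right)^{2} = 434^{2} = 188356$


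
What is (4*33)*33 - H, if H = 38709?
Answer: -34353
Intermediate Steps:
(4*33)*33 - H = (4*33)*33 - 1*38709 = 132*33 - 38709 = 4356 - 38709 = -34353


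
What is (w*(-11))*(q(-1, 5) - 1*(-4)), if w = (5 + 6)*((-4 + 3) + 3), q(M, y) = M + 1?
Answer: -968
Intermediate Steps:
q(M, y) = 1 + M
w = 22 (w = 11*(-1 + 3) = 11*2 = 22)
(w*(-11))*(q(-1, 5) - 1*(-4)) = (22*(-11))*((1 - 1) - 1*(-4)) = -242*(0 + 4) = -242*4 = -968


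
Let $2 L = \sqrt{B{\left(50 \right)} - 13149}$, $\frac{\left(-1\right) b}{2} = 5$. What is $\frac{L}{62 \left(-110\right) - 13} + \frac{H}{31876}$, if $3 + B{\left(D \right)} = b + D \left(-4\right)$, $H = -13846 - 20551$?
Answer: $- \frac{34397}{31876} - \frac{i \sqrt{13362}}{13666} \approx -1.0791 - 0.0084585 i$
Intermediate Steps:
$b = -10$ ($b = \left(-2\right) 5 = -10$)
$H = -34397$ ($H = -13846 - 20551 = -34397$)
$B{\left(D \right)} = -13 - 4 D$ ($B{\left(D \right)} = -3 + \left(-10 + D \left(-4\right)\right) = -3 - \left(10 + 4 D\right) = -13 - 4 D$)
$L = \frac{i \sqrt{13362}}{2}$ ($L = \frac{\sqrt{\left(-13 - 200\right) - 13149}}{2} = \frac{\sqrt{-213 - 13149}}{2} = \frac{\sqrt{-13362}}{2} = \frac{i \sqrt{13362}}{2} \approx 57.797 i$)
$\frac{L}{62 \left(-110\right) - 13} + \frac{H}{31876} = \frac{\frac{1}{2} i \sqrt{13362}}{62 \left(-110\right) - 13} - \frac{34397}{31876} = \frac{\frac{1}{2} i \sqrt{13362}}{-6820 - 13} - \frac{34397}{31876} = \frac{\frac{1}{2} i \sqrt{13362}}{-6833} - \frac{34397}{31876} = \frac{i \sqrt{13362}}{2} \left(- \frac{1}{6833}\right) - \frac{34397}{31876} = - \frac{i \sqrt{13362}}{13666} - \frac{34397}{31876} = - \frac{34397}{31876} - \frac{i \sqrt{13362}}{13666}$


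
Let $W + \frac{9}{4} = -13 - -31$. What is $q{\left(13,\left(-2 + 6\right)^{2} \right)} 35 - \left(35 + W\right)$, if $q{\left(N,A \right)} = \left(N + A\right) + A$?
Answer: $\frac{6097}{4} \approx 1524.3$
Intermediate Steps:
$W = \frac{63}{4}$ ($W = - \frac{9}{4} - -18 = - \frac{9}{4} + \left(-13 + 31\right) = - \frac{9}{4} + 18 = \frac{63}{4} \approx 15.75$)
$q{\left(N,A \right)} = N + 2 A$ ($q{\left(N,A \right)} = \left(A + N\right) + A = N + 2 A$)
$q{\left(13,\left(-2 + 6\right)^{2} \right)} 35 - \left(35 + W\right) = \left(13 + 2 \left(-2 + 6\right)^{2}\right) 35 - \frac{203}{4} = \left(13 + 2 \cdot 4^{2}\right) 35 - \frac{203}{4} = \left(13 + 2 \cdot 16\right) 35 - \frac{203}{4} = \left(13 + 32\right) 35 - \frac{203}{4} = 45 \cdot 35 - \frac{203}{4} = 1575 - \frac{203}{4} = \frac{6097}{4}$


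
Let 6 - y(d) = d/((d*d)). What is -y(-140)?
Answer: -841/140 ≈ -6.0071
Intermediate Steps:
y(d) = 6 - 1/d (y(d) = 6 - d/(d*d) = 6 - d/(d**2) = 6 - d/d**2 = 6 - 1/d)
-y(-140) = -(6 - 1/(-140)) = -(6 - 1*(-1/140)) = -(6 + 1/140) = -1*841/140 = -841/140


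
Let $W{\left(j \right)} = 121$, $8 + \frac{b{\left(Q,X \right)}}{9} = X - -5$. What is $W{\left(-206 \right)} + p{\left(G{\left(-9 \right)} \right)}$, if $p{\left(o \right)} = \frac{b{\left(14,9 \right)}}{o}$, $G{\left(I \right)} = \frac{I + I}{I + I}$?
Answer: $175$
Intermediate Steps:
$b{\left(Q,X \right)} = -27 + 9 X$ ($b{\left(Q,X \right)} = -72 + 9 \left(X - -5\right) = -72 + 9 \left(X + 5\right) = -72 + 9 \left(5 + X\right) = -72 + \left(45 + 9 X\right) = -27 + 9 X$)
$G{\left(I \right)} = 1$ ($G{\left(I \right)} = \frac{2 I}{2 I} = 2 I \frac{1}{2 I} = 1$)
$p{\left(o \right)} = \frac{54}{o}$ ($p{\left(o \right)} = \frac{-27 + 9 \cdot 9}{o} = \frac{-27 + 81}{o} = \frac{54}{o}$)
$W{\left(-206 \right)} + p{\left(G{\left(-9 \right)} \right)} = 121 + \frac{54}{1} = 121 + 54 \cdot 1 = 121 + 54 = 175$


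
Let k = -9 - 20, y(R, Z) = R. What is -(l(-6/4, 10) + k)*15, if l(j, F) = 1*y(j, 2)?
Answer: 915/2 ≈ 457.50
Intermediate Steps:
k = -29
l(j, F) = j (l(j, F) = 1*j = j)
-(l(-6/4, 10) + k)*15 = -(-6/4 - 29)*15 = -(-6*¼ - 29)*15 = -(-3/2 - 29)*15 = -(-61)*15/2 = -1*(-915/2) = 915/2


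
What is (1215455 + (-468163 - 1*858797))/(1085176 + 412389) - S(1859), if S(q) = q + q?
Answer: -1113611635/299513 ≈ -3718.1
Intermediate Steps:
S(q) = 2*q
(1215455 + (-468163 - 1*858797))/(1085176 + 412389) - S(1859) = (1215455 + (-468163 - 1*858797))/(1085176 + 412389) - 2*1859 = (1215455 + (-468163 - 858797))/1497565 - 1*3718 = (1215455 - 1326960)*(1/1497565) - 3718 = -111505*1/1497565 - 3718 = -22301/299513 - 3718 = -1113611635/299513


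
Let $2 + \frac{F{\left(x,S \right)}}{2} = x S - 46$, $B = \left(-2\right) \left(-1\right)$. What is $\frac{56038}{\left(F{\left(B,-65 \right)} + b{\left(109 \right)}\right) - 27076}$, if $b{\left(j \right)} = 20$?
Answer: $- \frac{28019}{13706} \approx -2.0443$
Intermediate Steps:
$B = 2$
$F{\left(x,S \right)} = -96 + 2 S x$ ($F{\left(x,S \right)} = -4 + 2 \left(x S - 46\right) = -4 + 2 \left(S x - 46\right) = -4 + 2 \left(-46 + S x\right) = -4 + \left(-92 + 2 S x\right) = -96 + 2 S x$)
$\frac{56038}{\left(F{\left(B,-65 \right)} + b{\left(109 \right)}\right) - 27076} = \frac{56038}{\left(\left(-96 + 2 \left(-65\right) 2\right) + 20\right) - 27076} = \frac{56038}{\left(\left(-96 - 260\right) + 20\right) - 27076} = \frac{56038}{\left(-356 + 20\right) - 27076} = \frac{56038}{-336 - 27076} = \frac{56038}{-27412} = 56038 \left(- \frac{1}{27412}\right) = - \frac{28019}{13706}$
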